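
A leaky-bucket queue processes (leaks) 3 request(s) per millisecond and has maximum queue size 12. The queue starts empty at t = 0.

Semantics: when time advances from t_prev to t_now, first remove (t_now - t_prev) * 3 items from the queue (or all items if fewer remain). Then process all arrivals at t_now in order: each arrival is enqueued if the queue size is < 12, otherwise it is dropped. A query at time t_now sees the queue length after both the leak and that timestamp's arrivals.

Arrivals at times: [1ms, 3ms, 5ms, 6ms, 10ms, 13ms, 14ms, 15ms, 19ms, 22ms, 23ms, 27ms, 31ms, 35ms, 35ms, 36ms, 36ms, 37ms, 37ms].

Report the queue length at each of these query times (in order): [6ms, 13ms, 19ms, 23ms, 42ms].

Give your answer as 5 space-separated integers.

Answer: 1 1 1 1 0

Derivation:
Queue lengths at query times:
  query t=6ms: backlog = 1
  query t=13ms: backlog = 1
  query t=19ms: backlog = 1
  query t=23ms: backlog = 1
  query t=42ms: backlog = 0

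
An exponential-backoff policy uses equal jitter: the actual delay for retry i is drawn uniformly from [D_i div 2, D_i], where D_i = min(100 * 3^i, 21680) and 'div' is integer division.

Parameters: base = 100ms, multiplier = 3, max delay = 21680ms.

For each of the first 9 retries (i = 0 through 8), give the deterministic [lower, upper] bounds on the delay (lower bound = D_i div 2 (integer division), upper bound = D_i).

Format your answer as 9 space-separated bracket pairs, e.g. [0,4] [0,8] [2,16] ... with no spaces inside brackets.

Computing bounds per retry:
  i=0: D_i=min(100*3^0,21680)=100, bounds=[50,100]
  i=1: D_i=min(100*3^1,21680)=300, bounds=[150,300]
  i=2: D_i=min(100*3^2,21680)=900, bounds=[450,900]
  i=3: D_i=min(100*3^3,21680)=2700, bounds=[1350,2700]
  i=4: D_i=min(100*3^4,21680)=8100, bounds=[4050,8100]
  i=5: D_i=min(100*3^5,21680)=21680, bounds=[10840,21680]
  i=6: D_i=min(100*3^6,21680)=21680, bounds=[10840,21680]
  i=7: D_i=min(100*3^7,21680)=21680, bounds=[10840,21680]
  i=8: D_i=min(100*3^8,21680)=21680, bounds=[10840,21680]

Answer: [50,100] [150,300] [450,900] [1350,2700] [4050,8100] [10840,21680] [10840,21680] [10840,21680] [10840,21680]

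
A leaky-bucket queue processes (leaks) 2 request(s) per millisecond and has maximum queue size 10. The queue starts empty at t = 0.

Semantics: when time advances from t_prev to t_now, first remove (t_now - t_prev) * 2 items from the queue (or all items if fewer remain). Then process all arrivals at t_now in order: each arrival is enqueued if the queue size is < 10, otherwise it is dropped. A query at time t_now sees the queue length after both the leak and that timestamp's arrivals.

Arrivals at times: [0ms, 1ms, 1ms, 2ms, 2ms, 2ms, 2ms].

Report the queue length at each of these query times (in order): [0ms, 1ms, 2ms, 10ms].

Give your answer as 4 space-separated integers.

Queue lengths at query times:
  query t=0ms: backlog = 1
  query t=1ms: backlog = 2
  query t=2ms: backlog = 4
  query t=10ms: backlog = 0

Answer: 1 2 4 0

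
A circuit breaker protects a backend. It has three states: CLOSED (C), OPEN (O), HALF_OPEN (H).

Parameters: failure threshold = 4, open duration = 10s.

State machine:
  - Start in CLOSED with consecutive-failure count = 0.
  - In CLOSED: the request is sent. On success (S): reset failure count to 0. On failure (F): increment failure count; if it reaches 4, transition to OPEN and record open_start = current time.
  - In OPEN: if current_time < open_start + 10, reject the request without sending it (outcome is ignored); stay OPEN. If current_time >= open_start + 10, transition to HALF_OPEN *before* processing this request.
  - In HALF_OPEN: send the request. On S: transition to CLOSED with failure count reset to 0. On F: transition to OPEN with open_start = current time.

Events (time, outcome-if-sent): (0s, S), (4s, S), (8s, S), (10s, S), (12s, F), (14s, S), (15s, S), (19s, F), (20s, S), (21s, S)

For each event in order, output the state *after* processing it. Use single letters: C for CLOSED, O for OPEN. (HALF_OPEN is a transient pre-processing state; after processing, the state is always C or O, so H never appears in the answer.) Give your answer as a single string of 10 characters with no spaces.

State after each event:
  event#1 t=0s outcome=S: state=CLOSED
  event#2 t=4s outcome=S: state=CLOSED
  event#3 t=8s outcome=S: state=CLOSED
  event#4 t=10s outcome=S: state=CLOSED
  event#5 t=12s outcome=F: state=CLOSED
  event#6 t=14s outcome=S: state=CLOSED
  event#7 t=15s outcome=S: state=CLOSED
  event#8 t=19s outcome=F: state=CLOSED
  event#9 t=20s outcome=S: state=CLOSED
  event#10 t=21s outcome=S: state=CLOSED

Answer: CCCCCCCCCC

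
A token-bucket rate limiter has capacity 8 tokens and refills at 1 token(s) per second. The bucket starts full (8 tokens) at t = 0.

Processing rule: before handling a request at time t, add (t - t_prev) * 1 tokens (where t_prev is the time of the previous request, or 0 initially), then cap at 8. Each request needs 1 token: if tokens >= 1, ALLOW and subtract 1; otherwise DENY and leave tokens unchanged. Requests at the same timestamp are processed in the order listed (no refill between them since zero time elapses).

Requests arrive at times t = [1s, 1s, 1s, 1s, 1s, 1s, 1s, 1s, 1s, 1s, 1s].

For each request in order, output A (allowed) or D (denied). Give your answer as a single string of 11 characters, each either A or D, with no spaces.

Answer: AAAAAAAADDD

Derivation:
Simulating step by step:
  req#1 t=1s: ALLOW
  req#2 t=1s: ALLOW
  req#3 t=1s: ALLOW
  req#4 t=1s: ALLOW
  req#5 t=1s: ALLOW
  req#6 t=1s: ALLOW
  req#7 t=1s: ALLOW
  req#8 t=1s: ALLOW
  req#9 t=1s: DENY
  req#10 t=1s: DENY
  req#11 t=1s: DENY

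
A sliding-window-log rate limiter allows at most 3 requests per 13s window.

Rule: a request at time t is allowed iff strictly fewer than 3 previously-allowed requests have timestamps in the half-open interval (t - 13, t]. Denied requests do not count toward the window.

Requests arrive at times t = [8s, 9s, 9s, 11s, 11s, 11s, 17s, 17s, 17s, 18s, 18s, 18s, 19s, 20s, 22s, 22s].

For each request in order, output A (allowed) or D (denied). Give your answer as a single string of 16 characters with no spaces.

Tracking allowed requests in the window:
  req#1 t=8s: ALLOW
  req#2 t=9s: ALLOW
  req#3 t=9s: ALLOW
  req#4 t=11s: DENY
  req#5 t=11s: DENY
  req#6 t=11s: DENY
  req#7 t=17s: DENY
  req#8 t=17s: DENY
  req#9 t=17s: DENY
  req#10 t=18s: DENY
  req#11 t=18s: DENY
  req#12 t=18s: DENY
  req#13 t=19s: DENY
  req#14 t=20s: DENY
  req#15 t=22s: ALLOW
  req#16 t=22s: ALLOW

Answer: AAADDDDDDDDDDDAA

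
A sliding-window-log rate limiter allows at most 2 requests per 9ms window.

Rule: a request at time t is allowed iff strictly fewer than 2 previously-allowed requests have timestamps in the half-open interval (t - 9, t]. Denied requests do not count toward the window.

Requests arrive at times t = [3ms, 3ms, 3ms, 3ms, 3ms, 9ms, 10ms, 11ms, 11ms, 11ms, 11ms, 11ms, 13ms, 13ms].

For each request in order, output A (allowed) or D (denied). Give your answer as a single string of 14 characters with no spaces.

Tracking allowed requests in the window:
  req#1 t=3ms: ALLOW
  req#2 t=3ms: ALLOW
  req#3 t=3ms: DENY
  req#4 t=3ms: DENY
  req#5 t=3ms: DENY
  req#6 t=9ms: DENY
  req#7 t=10ms: DENY
  req#8 t=11ms: DENY
  req#9 t=11ms: DENY
  req#10 t=11ms: DENY
  req#11 t=11ms: DENY
  req#12 t=11ms: DENY
  req#13 t=13ms: ALLOW
  req#14 t=13ms: ALLOW

Answer: AADDDDDDDDDDAA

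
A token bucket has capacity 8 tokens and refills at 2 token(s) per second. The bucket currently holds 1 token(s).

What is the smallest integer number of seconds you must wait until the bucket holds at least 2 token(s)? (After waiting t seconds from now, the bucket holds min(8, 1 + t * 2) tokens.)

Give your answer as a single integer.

Need 1 + t * 2 >= 2, so t >= 1/2.
Smallest integer t = ceil(1/2) = 1.

Answer: 1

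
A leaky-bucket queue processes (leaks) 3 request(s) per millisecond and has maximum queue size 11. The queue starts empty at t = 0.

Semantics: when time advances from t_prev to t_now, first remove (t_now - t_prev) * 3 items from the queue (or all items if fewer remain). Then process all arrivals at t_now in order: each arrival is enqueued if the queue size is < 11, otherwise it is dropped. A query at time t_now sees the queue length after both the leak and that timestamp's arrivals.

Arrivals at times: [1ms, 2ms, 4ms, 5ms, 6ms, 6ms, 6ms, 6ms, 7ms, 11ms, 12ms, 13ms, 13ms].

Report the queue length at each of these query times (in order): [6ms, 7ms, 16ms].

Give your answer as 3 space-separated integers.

Queue lengths at query times:
  query t=6ms: backlog = 4
  query t=7ms: backlog = 2
  query t=16ms: backlog = 0

Answer: 4 2 0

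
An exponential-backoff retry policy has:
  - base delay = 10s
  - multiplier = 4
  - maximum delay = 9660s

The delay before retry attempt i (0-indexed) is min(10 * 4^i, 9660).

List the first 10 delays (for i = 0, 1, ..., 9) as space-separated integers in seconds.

Answer: 10 40 160 640 2560 9660 9660 9660 9660 9660

Derivation:
Computing each delay:
  i=0: min(10*4^0, 9660) = 10
  i=1: min(10*4^1, 9660) = 40
  i=2: min(10*4^2, 9660) = 160
  i=3: min(10*4^3, 9660) = 640
  i=4: min(10*4^4, 9660) = 2560
  i=5: min(10*4^5, 9660) = 9660
  i=6: min(10*4^6, 9660) = 9660
  i=7: min(10*4^7, 9660) = 9660
  i=8: min(10*4^8, 9660) = 9660
  i=9: min(10*4^9, 9660) = 9660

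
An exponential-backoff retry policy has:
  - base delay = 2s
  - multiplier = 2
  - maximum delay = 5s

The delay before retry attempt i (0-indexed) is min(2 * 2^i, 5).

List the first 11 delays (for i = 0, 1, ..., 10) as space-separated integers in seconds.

Answer: 2 4 5 5 5 5 5 5 5 5 5

Derivation:
Computing each delay:
  i=0: min(2*2^0, 5) = 2
  i=1: min(2*2^1, 5) = 4
  i=2: min(2*2^2, 5) = 5
  i=3: min(2*2^3, 5) = 5
  i=4: min(2*2^4, 5) = 5
  i=5: min(2*2^5, 5) = 5
  i=6: min(2*2^6, 5) = 5
  i=7: min(2*2^7, 5) = 5
  i=8: min(2*2^8, 5) = 5
  i=9: min(2*2^9, 5) = 5
  i=10: min(2*2^10, 5) = 5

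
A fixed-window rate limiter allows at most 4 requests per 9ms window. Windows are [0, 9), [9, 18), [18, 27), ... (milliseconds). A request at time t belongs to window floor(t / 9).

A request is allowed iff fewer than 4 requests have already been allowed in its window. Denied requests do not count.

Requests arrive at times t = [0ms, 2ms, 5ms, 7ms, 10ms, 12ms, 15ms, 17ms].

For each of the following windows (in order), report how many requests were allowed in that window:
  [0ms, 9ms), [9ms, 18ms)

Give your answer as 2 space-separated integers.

Processing requests:
  req#1 t=0ms (window 0): ALLOW
  req#2 t=2ms (window 0): ALLOW
  req#3 t=5ms (window 0): ALLOW
  req#4 t=7ms (window 0): ALLOW
  req#5 t=10ms (window 1): ALLOW
  req#6 t=12ms (window 1): ALLOW
  req#7 t=15ms (window 1): ALLOW
  req#8 t=17ms (window 1): ALLOW

Allowed counts by window: 4 4

Answer: 4 4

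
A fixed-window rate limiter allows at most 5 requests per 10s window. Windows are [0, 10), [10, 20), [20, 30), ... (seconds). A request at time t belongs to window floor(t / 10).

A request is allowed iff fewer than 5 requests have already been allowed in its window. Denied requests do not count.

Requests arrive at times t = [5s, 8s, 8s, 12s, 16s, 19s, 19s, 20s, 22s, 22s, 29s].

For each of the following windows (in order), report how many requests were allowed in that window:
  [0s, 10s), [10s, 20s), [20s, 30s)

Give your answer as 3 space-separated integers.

Processing requests:
  req#1 t=5s (window 0): ALLOW
  req#2 t=8s (window 0): ALLOW
  req#3 t=8s (window 0): ALLOW
  req#4 t=12s (window 1): ALLOW
  req#5 t=16s (window 1): ALLOW
  req#6 t=19s (window 1): ALLOW
  req#7 t=19s (window 1): ALLOW
  req#8 t=20s (window 2): ALLOW
  req#9 t=22s (window 2): ALLOW
  req#10 t=22s (window 2): ALLOW
  req#11 t=29s (window 2): ALLOW

Allowed counts by window: 3 4 4

Answer: 3 4 4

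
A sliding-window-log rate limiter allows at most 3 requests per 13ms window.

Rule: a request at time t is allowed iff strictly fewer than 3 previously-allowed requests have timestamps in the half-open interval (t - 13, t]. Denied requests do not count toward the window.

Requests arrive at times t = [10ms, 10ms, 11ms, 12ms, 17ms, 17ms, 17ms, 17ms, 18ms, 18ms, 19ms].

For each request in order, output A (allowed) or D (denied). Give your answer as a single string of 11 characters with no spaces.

Tracking allowed requests in the window:
  req#1 t=10ms: ALLOW
  req#2 t=10ms: ALLOW
  req#3 t=11ms: ALLOW
  req#4 t=12ms: DENY
  req#5 t=17ms: DENY
  req#6 t=17ms: DENY
  req#7 t=17ms: DENY
  req#8 t=17ms: DENY
  req#9 t=18ms: DENY
  req#10 t=18ms: DENY
  req#11 t=19ms: DENY

Answer: AAADDDDDDDD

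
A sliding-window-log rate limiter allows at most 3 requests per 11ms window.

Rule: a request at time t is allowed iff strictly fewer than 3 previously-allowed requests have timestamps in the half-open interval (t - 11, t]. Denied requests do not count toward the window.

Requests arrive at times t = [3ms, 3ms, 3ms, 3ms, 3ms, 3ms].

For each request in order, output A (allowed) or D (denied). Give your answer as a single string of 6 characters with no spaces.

Answer: AAADDD

Derivation:
Tracking allowed requests in the window:
  req#1 t=3ms: ALLOW
  req#2 t=3ms: ALLOW
  req#3 t=3ms: ALLOW
  req#4 t=3ms: DENY
  req#5 t=3ms: DENY
  req#6 t=3ms: DENY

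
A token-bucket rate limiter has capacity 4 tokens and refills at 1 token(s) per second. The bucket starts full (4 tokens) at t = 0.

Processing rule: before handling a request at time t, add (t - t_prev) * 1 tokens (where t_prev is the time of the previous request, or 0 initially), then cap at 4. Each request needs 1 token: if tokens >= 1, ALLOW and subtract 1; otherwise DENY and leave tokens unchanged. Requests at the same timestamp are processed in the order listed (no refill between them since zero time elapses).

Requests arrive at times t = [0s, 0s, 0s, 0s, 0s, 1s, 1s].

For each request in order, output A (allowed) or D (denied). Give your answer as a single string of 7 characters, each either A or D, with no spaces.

Simulating step by step:
  req#1 t=0s: ALLOW
  req#2 t=0s: ALLOW
  req#3 t=0s: ALLOW
  req#4 t=0s: ALLOW
  req#5 t=0s: DENY
  req#6 t=1s: ALLOW
  req#7 t=1s: DENY

Answer: AAAADAD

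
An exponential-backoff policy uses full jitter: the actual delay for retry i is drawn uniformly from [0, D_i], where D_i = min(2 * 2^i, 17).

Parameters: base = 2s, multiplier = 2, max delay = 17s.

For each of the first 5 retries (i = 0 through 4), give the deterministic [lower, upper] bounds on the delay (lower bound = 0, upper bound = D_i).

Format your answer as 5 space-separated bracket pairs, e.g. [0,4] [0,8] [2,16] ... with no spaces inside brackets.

Answer: [0,2] [0,4] [0,8] [0,16] [0,17]

Derivation:
Computing bounds per retry:
  i=0: D_i=min(2*2^0,17)=2, bounds=[0,2]
  i=1: D_i=min(2*2^1,17)=4, bounds=[0,4]
  i=2: D_i=min(2*2^2,17)=8, bounds=[0,8]
  i=3: D_i=min(2*2^3,17)=16, bounds=[0,16]
  i=4: D_i=min(2*2^4,17)=17, bounds=[0,17]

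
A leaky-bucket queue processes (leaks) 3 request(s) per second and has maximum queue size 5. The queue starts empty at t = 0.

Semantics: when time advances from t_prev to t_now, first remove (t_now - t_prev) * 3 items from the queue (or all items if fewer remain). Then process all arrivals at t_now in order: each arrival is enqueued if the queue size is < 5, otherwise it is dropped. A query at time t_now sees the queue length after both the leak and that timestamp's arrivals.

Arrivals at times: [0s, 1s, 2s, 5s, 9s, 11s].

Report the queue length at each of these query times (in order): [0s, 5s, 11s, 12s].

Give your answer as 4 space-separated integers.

Queue lengths at query times:
  query t=0s: backlog = 1
  query t=5s: backlog = 1
  query t=11s: backlog = 1
  query t=12s: backlog = 0

Answer: 1 1 1 0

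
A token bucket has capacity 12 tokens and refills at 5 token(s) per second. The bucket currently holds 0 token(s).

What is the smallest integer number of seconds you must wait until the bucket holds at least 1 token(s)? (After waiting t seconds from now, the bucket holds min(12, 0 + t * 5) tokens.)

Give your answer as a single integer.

Answer: 1

Derivation:
Need 0 + t * 5 >= 1, so t >= 1/5.
Smallest integer t = ceil(1/5) = 1.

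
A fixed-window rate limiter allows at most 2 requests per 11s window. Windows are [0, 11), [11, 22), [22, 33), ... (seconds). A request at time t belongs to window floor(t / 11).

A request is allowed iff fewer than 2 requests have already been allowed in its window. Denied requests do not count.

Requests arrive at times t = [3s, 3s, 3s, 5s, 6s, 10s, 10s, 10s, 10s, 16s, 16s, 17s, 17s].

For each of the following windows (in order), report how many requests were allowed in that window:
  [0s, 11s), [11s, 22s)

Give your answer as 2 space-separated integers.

Answer: 2 2

Derivation:
Processing requests:
  req#1 t=3s (window 0): ALLOW
  req#2 t=3s (window 0): ALLOW
  req#3 t=3s (window 0): DENY
  req#4 t=5s (window 0): DENY
  req#5 t=6s (window 0): DENY
  req#6 t=10s (window 0): DENY
  req#7 t=10s (window 0): DENY
  req#8 t=10s (window 0): DENY
  req#9 t=10s (window 0): DENY
  req#10 t=16s (window 1): ALLOW
  req#11 t=16s (window 1): ALLOW
  req#12 t=17s (window 1): DENY
  req#13 t=17s (window 1): DENY

Allowed counts by window: 2 2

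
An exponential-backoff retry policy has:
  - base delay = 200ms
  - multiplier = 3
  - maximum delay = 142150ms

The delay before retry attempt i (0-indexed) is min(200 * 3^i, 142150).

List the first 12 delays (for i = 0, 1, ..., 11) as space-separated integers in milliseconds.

Computing each delay:
  i=0: min(200*3^0, 142150) = 200
  i=1: min(200*3^1, 142150) = 600
  i=2: min(200*3^2, 142150) = 1800
  i=3: min(200*3^3, 142150) = 5400
  i=4: min(200*3^4, 142150) = 16200
  i=5: min(200*3^5, 142150) = 48600
  i=6: min(200*3^6, 142150) = 142150
  i=7: min(200*3^7, 142150) = 142150
  i=8: min(200*3^8, 142150) = 142150
  i=9: min(200*3^9, 142150) = 142150
  i=10: min(200*3^10, 142150) = 142150
  i=11: min(200*3^11, 142150) = 142150

Answer: 200 600 1800 5400 16200 48600 142150 142150 142150 142150 142150 142150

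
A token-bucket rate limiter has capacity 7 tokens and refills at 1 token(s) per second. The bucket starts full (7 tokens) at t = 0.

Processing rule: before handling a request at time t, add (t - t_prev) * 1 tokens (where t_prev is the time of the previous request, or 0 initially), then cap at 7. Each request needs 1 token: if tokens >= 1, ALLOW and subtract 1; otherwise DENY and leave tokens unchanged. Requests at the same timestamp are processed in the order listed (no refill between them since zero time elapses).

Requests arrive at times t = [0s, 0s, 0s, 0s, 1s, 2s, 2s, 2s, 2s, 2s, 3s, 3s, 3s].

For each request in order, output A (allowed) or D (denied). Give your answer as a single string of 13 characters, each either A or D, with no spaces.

Answer: AAAAAAAAADADD

Derivation:
Simulating step by step:
  req#1 t=0s: ALLOW
  req#2 t=0s: ALLOW
  req#3 t=0s: ALLOW
  req#4 t=0s: ALLOW
  req#5 t=1s: ALLOW
  req#6 t=2s: ALLOW
  req#7 t=2s: ALLOW
  req#8 t=2s: ALLOW
  req#9 t=2s: ALLOW
  req#10 t=2s: DENY
  req#11 t=3s: ALLOW
  req#12 t=3s: DENY
  req#13 t=3s: DENY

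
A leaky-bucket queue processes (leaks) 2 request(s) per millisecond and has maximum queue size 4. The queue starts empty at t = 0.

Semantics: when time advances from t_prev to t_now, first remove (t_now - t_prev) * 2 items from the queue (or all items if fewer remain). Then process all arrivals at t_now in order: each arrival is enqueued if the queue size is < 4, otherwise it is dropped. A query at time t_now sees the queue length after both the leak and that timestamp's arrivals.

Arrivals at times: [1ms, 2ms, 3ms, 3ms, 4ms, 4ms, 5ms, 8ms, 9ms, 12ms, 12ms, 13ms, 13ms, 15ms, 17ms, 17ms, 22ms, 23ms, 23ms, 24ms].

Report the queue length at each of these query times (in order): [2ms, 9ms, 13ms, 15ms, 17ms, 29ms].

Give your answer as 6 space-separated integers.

Queue lengths at query times:
  query t=2ms: backlog = 1
  query t=9ms: backlog = 1
  query t=13ms: backlog = 2
  query t=15ms: backlog = 1
  query t=17ms: backlog = 2
  query t=29ms: backlog = 0

Answer: 1 1 2 1 2 0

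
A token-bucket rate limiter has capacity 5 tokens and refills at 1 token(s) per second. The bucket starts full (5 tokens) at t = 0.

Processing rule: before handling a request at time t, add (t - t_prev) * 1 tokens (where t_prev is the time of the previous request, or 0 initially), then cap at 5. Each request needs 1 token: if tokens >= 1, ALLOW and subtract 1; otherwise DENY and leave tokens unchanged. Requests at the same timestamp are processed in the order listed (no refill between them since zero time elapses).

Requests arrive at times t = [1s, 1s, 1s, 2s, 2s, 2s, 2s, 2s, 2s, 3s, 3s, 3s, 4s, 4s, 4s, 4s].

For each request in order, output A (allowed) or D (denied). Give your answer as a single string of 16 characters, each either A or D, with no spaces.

Answer: AAAAAADDDADDADDD

Derivation:
Simulating step by step:
  req#1 t=1s: ALLOW
  req#2 t=1s: ALLOW
  req#3 t=1s: ALLOW
  req#4 t=2s: ALLOW
  req#5 t=2s: ALLOW
  req#6 t=2s: ALLOW
  req#7 t=2s: DENY
  req#8 t=2s: DENY
  req#9 t=2s: DENY
  req#10 t=3s: ALLOW
  req#11 t=3s: DENY
  req#12 t=3s: DENY
  req#13 t=4s: ALLOW
  req#14 t=4s: DENY
  req#15 t=4s: DENY
  req#16 t=4s: DENY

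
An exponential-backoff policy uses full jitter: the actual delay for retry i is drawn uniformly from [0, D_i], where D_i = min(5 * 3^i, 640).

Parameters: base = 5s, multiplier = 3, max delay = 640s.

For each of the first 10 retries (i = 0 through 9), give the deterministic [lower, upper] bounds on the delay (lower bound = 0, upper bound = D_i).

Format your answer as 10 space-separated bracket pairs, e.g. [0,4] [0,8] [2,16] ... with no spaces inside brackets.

Answer: [0,5] [0,15] [0,45] [0,135] [0,405] [0,640] [0,640] [0,640] [0,640] [0,640]

Derivation:
Computing bounds per retry:
  i=0: D_i=min(5*3^0,640)=5, bounds=[0,5]
  i=1: D_i=min(5*3^1,640)=15, bounds=[0,15]
  i=2: D_i=min(5*3^2,640)=45, bounds=[0,45]
  i=3: D_i=min(5*3^3,640)=135, bounds=[0,135]
  i=4: D_i=min(5*3^4,640)=405, bounds=[0,405]
  i=5: D_i=min(5*3^5,640)=640, bounds=[0,640]
  i=6: D_i=min(5*3^6,640)=640, bounds=[0,640]
  i=7: D_i=min(5*3^7,640)=640, bounds=[0,640]
  i=8: D_i=min(5*3^8,640)=640, bounds=[0,640]
  i=9: D_i=min(5*3^9,640)=640, bounds=[0,640]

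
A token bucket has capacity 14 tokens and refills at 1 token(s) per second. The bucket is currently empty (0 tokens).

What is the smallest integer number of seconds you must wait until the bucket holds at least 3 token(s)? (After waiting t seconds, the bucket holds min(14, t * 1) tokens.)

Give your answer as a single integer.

Need t * 1 >= 3, so t >= 3/1.
Smallest integer t = ceil(3/1) = 3.

Answer: 3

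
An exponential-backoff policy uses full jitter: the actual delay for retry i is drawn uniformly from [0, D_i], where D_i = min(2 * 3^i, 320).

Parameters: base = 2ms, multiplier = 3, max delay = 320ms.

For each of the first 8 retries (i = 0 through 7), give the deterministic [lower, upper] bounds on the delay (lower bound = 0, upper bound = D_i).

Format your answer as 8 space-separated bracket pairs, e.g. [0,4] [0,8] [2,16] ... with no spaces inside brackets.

Answer: [0,2] [0,6] [0,18] [0,54] [0,162] [0,320] [0,320] [0,320]

Derivation:
Computing bounds per retry:
  i=0: D_i=min(2*3^0,320)=2, bounds=[0,2]
  i=1: D_i=min(2*3^1,320)=6, bounds=[0,6]
  i=2: D_i=min(2*3^2,320)=18, bounds=[0,18]
  i=3: D_i=min(2*3^3,320)=54, bounds=[0,54]
  i=4: D_i=min(2*3^4,320)=162, bounds=[0,162]
  i=5: D_i=min(2*3^5,320)=320, bounds=[0,320]
  i=6: D_i=min(2*3^6,320)=320, bounds=[0,320]
  i=7: D_i=min(2*3^7,320)=320, bounds=[0,320]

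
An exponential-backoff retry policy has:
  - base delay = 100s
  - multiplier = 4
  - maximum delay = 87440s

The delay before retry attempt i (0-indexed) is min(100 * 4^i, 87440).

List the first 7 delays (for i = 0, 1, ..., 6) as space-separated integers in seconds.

Computing each delay:
  i=0: min(100*4^0, 87440) = 100
  i=1: min(100*4^1, 87440) = 400
  i=2: min(100*4^2, 87440) = 1600
  i=3: min(100*4^3, 87440) = 6400
  i=4: min(100*4^4, 87440) = 25600
  i=5: min(100*4^5, 87440) = 87440
  i=6: min(100*4^6, 87440) = 87440

Answer: 100 400 1600 6400 25600 87440 87440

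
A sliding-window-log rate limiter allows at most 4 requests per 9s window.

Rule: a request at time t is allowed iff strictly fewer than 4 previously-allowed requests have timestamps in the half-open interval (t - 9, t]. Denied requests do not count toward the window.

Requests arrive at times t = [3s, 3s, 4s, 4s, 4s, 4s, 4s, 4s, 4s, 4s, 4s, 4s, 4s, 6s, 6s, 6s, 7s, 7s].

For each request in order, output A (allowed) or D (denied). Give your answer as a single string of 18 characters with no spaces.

Answer: AAAADDDDDDDDDDDDDD

Derivation:
Tracking allowed requests in the window:
  req#1 t=3s: ALLOW
  req#2 t=3s: ALLOW
  req#3 t=4s: ALLOW
  req#4 t=4s: ALLOW
  req#5 t=4s: DENY
  req#6 t=4s: DENY
  req#7 t=4s: DENY
  req#8 t=4s: DENY
  req#9 t=4s: DENY
  req#10 t=4s: DENY
  req#11 t=4s: DENY
  req#12 t=4s: DENY
  req#13 t=4s: DENY
  req#14 t=6s: DENY
  req#15 t=6s: DENY
  req#16 t=6s: DENY
  req#17 t=7s: DENY
  req#18 t=7s: DENY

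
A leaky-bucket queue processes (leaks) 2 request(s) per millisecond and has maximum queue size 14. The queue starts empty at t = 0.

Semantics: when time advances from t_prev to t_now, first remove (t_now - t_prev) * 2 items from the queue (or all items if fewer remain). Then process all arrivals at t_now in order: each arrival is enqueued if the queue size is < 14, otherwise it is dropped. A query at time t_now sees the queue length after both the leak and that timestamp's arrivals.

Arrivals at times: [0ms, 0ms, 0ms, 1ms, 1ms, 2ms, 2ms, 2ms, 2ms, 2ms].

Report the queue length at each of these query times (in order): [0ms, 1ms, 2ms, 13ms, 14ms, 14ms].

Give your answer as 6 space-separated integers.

Queue lengths at query times:
  query t=0ms: backlog = 3
  query t=1ms: backlog = 3
  query t=2ms: backlog = 6
  query t=13ms: backlog = 0
  query t=14ms: backlog = 0
  query t=14ms: backlog = 0

Answer: 3 3 6 0 0 0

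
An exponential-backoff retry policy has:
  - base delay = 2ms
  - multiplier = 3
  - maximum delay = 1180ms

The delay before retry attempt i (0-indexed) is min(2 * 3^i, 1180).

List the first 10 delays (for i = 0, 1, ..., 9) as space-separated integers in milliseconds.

Computing each delay:
  i=0: min(2*3^0, 1180) = 2
  i=1: min(2*3^1, 1180) = 6
  i=2: min(2*3^2, 1180) = 18
  i=3: min(2*3^3, 1180) = 54
  i=4: min(2*3^4, 1180) = 162
  i=5: min(2*3^5, 1180) = 486
  i=6: min(2*3^6, 1180) = 1180
  i=7: min(2*3^7, 1180) = 1180
  i=8: min(2*3^8, 1180) = 1180
  i=9: min(2*3^9, 1180) = 1180

Answer: 2 6 18 54 162 486 1180 1180 1180 1180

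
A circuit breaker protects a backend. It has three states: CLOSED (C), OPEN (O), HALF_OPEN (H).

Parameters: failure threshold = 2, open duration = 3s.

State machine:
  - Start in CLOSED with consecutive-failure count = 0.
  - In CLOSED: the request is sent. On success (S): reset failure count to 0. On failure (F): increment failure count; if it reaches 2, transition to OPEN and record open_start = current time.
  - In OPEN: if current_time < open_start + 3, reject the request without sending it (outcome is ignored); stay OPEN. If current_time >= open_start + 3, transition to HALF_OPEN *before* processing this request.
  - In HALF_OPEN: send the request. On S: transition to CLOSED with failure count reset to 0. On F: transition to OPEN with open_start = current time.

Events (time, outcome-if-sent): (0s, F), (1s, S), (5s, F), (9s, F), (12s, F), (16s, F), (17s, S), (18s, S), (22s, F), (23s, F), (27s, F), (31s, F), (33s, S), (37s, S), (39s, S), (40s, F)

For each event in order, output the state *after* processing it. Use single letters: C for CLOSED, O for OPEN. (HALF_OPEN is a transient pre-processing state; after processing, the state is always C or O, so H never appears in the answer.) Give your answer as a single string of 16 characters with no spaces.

Answer: CCCOOOOOOOOOOCCC

Derivation:
State after each event:
  event#1 t=0s outcome=F: state=CLOSED
  event#2 t=1s outcome=S: state=CLOSED
  event#3 t=5s outcome=F: state=CLOSED
  event#4 t=9s outcome=F: state=OPEN
  event#5 t=12s outcome=F: state=OPEN
  event#6 t=16s outcome=F: state=OPEN
  event#7 t=17s outcome=S: state=OPEN
  event#8 t=18s outcome=S: state=OPEN
  event#9 t=22s outcome=F: state=OPEN
  event#10 t=23s outcome=F: state=OPEN
  event#11 t=27s outcome=F: state=OPEN
  event#12 t=31s outcome=F: state=OPEN
  event#13 t=33s outcome=S: state=OPEN
  event#14 t=37s outcome=S: state=CLOSED
  event#15 t=39s outcome=S: state=CLOSED
  event#16 t=40s outcome=F: state=CLOSED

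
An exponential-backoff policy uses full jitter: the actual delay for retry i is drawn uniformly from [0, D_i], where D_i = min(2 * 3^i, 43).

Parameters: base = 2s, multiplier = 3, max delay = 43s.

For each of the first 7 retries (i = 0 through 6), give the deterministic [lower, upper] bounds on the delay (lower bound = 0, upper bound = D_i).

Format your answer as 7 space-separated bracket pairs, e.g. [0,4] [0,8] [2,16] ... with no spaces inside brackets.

Computing bounds per retry:
  i=0: D_i=min(2*3^0,43)=2, bounds=[0,2]
  i=1: D_i=min(2*3^1,43)=6, bounds=[0,6]
  i=2: D_i=min(2*3^2,43)=18, bounds=[0,18]
  i=3: D_i=min(2*3^3,43)=43, bounds=[0,43]
  i=4: D_i=min(2*3^4,43)=43, bounds=[0,43]
  i=5: D_i=min(2*3^5,43)=43, bounds=[0,43]
  i=6: D_i=min(2*3^6,43)=43, bounds=[0,43]

Answer: [0,2] [0,6] [0,18] [0,43] [0,43] [0,43] [0,43]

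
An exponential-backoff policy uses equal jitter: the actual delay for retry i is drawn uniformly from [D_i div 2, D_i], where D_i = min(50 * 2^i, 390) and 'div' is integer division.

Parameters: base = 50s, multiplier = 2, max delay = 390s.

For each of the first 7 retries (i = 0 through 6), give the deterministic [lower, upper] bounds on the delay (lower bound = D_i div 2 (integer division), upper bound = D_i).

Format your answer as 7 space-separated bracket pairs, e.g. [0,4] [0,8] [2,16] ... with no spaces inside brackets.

Answer: [25,50] [50,100] [100,200] [195,390] [195,390] [195,390] [195,390]

Derivation:
Computing bounds per retry:
  i=0: D_i=min(50*2^0,390)=50, bounds=[25,50]
  i=1: D_i=min(50*2^1,390)=100, bounds=[50,100]
  i=2: D_i=min(50*2^2,390)=200, bounds=[100,200]
  i=3: D_i=min(50*2^3,390)=390, bounds=[195,390]
  i=4: D_i=min(50*2^4,390)=390, bounds=[195,390]
  i=5: D_i=min(50*2^5,390)=390, bounds=[195,390]
  i=6: D_i=min(50*2^6,390)=390, bounds=[195,390]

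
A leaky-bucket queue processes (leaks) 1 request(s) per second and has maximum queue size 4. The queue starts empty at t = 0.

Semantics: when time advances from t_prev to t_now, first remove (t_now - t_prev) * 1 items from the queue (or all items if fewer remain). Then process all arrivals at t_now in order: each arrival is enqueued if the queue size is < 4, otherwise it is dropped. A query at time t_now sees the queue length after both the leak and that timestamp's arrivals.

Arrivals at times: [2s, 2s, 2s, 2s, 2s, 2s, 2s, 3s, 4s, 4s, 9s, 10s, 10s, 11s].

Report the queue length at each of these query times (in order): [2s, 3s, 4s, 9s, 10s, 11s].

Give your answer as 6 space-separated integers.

Answer: 4 4 4 1 2 2

Derivation:
Queue lengths at query times:
  query t=2s: backlog = 4
  query t=3s: backlog = 4
  query t=4s: backlog = 4
  query t=9s: backlog = 1
  query t=10s: backlog = 2
  query t=11s: backlog = 2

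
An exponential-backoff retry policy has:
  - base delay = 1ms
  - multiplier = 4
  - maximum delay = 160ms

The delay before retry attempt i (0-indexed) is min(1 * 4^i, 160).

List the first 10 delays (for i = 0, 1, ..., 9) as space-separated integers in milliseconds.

Answer: 1 4 16 64 160 160 160 160 160 160

Derivation:
Computing each delay:
  i=0: min(1*4^0, 160) = 1
  i=1: min(1*4^1, 160) = 4
  i=2: min(1*4^2, 160) = 16
  i=3: min(1*4^3, 160) = 64
  i=4: min(1*4^4, 160) = 160
  i=5: min(1*4^5, 160) = 160
  i=6: min(1*4^6, 160) = 160
  i=7: min(1*4^7, 160) = 160
  i=8: min(1*4^8, 160) = 160
  i=9: min(1*4^9, 160) = 160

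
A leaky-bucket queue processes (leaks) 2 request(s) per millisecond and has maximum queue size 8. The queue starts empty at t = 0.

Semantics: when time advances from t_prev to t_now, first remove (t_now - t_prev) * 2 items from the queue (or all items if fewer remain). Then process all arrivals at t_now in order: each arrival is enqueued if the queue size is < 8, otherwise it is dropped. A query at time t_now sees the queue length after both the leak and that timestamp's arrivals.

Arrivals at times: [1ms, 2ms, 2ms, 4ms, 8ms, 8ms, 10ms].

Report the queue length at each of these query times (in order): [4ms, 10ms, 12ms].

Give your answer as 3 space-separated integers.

Answer: 1 1 0

Derivation:
Queue lengths at query times:
  query t=4ms: backlog = 1
  query t=10ms: backlog = 1
  query t=12ms: backlog = 0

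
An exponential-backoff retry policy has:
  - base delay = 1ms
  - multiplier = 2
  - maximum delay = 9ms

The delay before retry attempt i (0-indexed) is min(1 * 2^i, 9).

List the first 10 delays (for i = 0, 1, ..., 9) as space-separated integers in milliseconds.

Computing each delay:
  i=0: min(1*2^0, 9) = 1
  i=1: min(1*2^1, 9) = 2
  i=2: min(1*2^2, 9) = 4
  i=3: min(1*2^3, 9) = 8
  i=4: min(1*2^4, 9) = 9
  i=5: min(1*2^5, 9) = 9
  i=6: min(1*2^6, 9) = 9
  i=7: min(1*2^7, 9) = 9
  i=8: min(1*2^8, 9) = 9
  i=9: min(1*2^9, 9) = 9

Answer: 1 2 4 8 9 9 9 9 9 9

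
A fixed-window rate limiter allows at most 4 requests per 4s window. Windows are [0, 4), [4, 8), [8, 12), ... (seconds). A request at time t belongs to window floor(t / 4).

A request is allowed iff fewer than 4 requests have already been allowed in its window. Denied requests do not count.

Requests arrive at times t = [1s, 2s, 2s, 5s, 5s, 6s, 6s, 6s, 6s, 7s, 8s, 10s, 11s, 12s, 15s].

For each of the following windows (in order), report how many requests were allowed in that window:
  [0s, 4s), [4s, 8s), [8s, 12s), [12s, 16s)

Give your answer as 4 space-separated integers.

Processing requests:
  req#1 t=1s (window 0): ALLOW
  req#2 t=2s (window 0): ALLOW
  req#3 t=2s (window 0): ALLOW
  req#4 t=5s (window 1): ALLOW
  req#5 t=5s (window 1): ALLOW
  req#6 t=6s (window 1): ALLOW
  req#7 t=6s (window 1): ALLOW
  req#8 t=6s (window 1): DENY
  req#9 t=6s (window 1): DENY
  req#10 t=7s (window 1): DENY
  req#11 t=8s (window 2): ALLOW
  req#12 t=10s (window 2): ALLOW
  req#13 t=11s (window 2): ALLOW
  req#14 t=12s (window 3): ALLOW
  req#15 t=15s (window 3): ALLOW

Allowed counts by window: 3 4 3 2

Answer: 3 4 3 2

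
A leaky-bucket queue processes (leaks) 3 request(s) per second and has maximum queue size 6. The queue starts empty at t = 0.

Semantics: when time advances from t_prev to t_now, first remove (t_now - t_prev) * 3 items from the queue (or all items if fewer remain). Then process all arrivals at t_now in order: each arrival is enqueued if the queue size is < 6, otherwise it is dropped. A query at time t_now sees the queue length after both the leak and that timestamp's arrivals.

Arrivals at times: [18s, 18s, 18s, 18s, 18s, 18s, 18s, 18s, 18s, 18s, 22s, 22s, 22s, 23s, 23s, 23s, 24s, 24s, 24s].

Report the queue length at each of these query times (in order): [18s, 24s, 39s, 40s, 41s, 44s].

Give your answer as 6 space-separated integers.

Queue lengths at query times:
  query t=18s: backlog = 6
  query t=24s: backlog = 3
  query t=39s: backlog = 0
  query t=40s: backlog = 0
  query t=41s: backlog = 0
  query t=44s: backlog = 0

Answer: 6 3 0 0 0 0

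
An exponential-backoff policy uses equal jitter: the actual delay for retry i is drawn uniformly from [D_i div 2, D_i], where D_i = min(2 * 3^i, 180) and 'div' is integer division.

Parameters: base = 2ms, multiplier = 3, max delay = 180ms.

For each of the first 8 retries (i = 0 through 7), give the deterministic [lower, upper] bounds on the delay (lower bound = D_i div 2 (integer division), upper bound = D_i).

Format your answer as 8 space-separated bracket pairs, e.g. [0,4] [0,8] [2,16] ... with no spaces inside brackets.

Answer: [1,2] [3,6] [9,18] [27,54] [81,162] [90,180] [90,180] [90,180]

Derivation:
Computing bounds per retry:
  i=0: D_i=min(2*3^0,180)=2, bounds=[1,2]
  i=1: D_i=min(2*3^1,180)=6, bounds=[3,6]
  i=2: D_i=min(2*3^2,180)=18, bounds=[9,18]
  i=3: D_i=min(2*3^3,180)=54, bounds=[27,54]
  i=4: D_i=min(2*3^4,180)=162, bounds=[81,162]
  i=5: D_i=min(2*3^5,180)=180, bounds=[90,180]
  i=6: D_i=min(2*3^6,180)=180, bounds=[90,180]
  i=7: D_i=min(2*3^7,180)=180, bounds=[90,180]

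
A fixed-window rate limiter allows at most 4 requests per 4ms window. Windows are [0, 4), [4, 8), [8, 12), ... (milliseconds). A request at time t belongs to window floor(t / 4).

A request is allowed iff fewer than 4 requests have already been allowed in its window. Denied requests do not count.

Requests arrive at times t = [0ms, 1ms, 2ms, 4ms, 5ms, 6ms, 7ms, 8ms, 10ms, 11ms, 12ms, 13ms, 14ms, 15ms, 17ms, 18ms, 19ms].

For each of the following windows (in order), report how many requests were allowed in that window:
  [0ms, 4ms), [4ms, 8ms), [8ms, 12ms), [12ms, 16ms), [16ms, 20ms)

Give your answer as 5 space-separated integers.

Answer: 3 4 3 4 3

Derivation:
Processing requests:
  req#1 t=0ms (window 0): ALLOW
  req#2 t=1ms (window 0): ALLOW
  req#3 t=2ms (window 0): ALLOW
  req#4 t=4ms (window 1): ALLOW
  req#5 t=5ms (window 1): ALLOW
  req#6 t=6ms (window 1): ALLOW
  req#7 t=7ms (window 1): ALLOW
  req#8 t=8ms (window 2): ALLOW
  req#9 t=10ms (window 2): ALLOW
  req#10 t=11ms (window 2): ALLOW
  req#11 t=12ms (window 3): ALLOW
  req#12 t=13ms (window 3): ALLOW
  req#13 t=14ms (window 3): ALLOW
  req#14 t=15ms (window 3): ALLOW
  req#15 t=17ms (window 4): ALLOW
  req#16 t=18ms (window 4): ALLOW
  req#17 t=19ms (window 4): ALLOW

Allowed counts by window: 3 4 3 4 3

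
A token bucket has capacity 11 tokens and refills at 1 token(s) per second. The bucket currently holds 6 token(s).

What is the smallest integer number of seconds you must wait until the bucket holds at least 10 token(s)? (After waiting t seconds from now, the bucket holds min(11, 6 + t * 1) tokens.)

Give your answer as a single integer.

Answer: 4

Derivation:
Need 6 + t * 1 >= 10, so t >= 4/1.
Smallest integer t = ceil(4/1) = 4.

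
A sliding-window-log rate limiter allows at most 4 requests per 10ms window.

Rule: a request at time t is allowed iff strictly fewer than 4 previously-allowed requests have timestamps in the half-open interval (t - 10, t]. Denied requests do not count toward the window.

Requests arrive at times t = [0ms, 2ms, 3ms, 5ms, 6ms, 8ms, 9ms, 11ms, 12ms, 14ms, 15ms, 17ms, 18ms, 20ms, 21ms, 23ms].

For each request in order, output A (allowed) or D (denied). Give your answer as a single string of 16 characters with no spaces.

Answer: AAAADDDAAAADDDAA

Derivation:
Tracking allowed requests in the window:
  req#1 t=0ms: ALLOW
  req#2 t=2ms: ALLOW
  req#3 t=3ms: ALLOW
  req#4 t=5ms: ALLOW
  req#5 t=6ms: DENY
  req#6 t=8ms: DENY
  req#7 t=9ms: DENY
  req#8 t=11ms: ALLOW
  req#9 t=12ms: ALLOW
  req#10 t=14ms: ALLOW
  req#11 t=15ms: ALLOW
  req#12 t=17ms: DENY
  req#13 t=18ms: DENY
  req#14 t=20ms: DENY
  req#15 t=21ms: ALLOW
  req#16 t=23ms: ALLOW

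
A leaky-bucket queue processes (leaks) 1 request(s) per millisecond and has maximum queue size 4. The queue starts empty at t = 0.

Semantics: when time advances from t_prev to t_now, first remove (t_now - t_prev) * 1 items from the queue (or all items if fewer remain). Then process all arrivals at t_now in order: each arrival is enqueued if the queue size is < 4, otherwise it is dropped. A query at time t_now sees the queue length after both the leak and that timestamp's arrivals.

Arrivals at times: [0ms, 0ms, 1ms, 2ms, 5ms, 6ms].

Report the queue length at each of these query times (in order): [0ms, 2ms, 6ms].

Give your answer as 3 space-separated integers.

Answer: 2 2 1

Derivation:
Queue lengths at query times:
  query t=0ms: backlog = 2
  query t=2ms: backlog = 2
  query t=6ms: backlog = 1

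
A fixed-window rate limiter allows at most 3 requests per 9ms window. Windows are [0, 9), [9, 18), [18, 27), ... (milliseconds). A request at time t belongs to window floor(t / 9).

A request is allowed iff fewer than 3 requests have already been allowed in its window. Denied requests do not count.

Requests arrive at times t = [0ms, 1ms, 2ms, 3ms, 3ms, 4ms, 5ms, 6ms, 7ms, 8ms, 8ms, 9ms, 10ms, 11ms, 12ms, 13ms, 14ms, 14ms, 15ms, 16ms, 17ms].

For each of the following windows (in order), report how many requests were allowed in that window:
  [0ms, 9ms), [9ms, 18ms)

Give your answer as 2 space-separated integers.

Processing requests:
  req#1 t=0ms (window 0): ALLOW
  req#2 t=1ms (window 0): ALLOW
  req#3 t=2ms (window 0): ALLOW
  req#4 t=3ms (window 0): DENY
  req#5 t=3ms (window 0): DENY
  req#6 t=4ms (window 0): DENY
  req#7 t=5ms (window 0): DENY
  req#8 t=6ms (window 0): DENY
  req#9 t=7ms (window 0): DENY
  req#10 t=8ms (window 0): DENY
  req#11 t=8ms (window 0): DENY
  req#12 t=9ms (window 1): ALLOW
  req#13 t=10ms (window 1): ALLOW
  req#14 t=11ms (window 1): ALLOW
  req#15 t=12ms (window 1): DENY
  req#16 t=13ms (window 1): DENY
  req#17 t=14ms (window 1): DENY
  req#18 t=14ms (window 1): DENY
  req#19 t=15ms (window 1): DENY
  req#20 t=16ms (window 1): DENY
  req#21 t=17ms (window 1): DENY

Allowed counts by window: 3 3

Answer: 3 3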